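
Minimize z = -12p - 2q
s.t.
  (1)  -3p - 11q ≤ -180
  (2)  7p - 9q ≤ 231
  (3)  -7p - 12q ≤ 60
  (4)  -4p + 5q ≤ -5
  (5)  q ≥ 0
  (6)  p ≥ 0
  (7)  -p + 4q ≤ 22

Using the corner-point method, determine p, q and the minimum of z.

p = 1122/19, q = 385/19, minimum z = -14234/19

Corner points and z = -12p - 2q:
  (4161/104, 567/104) → z = -25533/52
  (478/23, 246/23) → z = -6228/23
  (1122/19, 385/19) → z = -14234/19

The binding constraints are 7p - 9q = 231 and -p + 4q = 22.
Solving simultaneously gives p = 1122/19, q = 385/19.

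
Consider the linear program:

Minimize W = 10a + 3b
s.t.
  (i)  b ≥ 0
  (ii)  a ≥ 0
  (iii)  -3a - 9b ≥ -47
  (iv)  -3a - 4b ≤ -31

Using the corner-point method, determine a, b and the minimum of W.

Feasible corners and W = 10a + 3b:
  (47/3, 0) → W = 470/3
  (31/3, 0) → W = 310/3
  (91/15, 16/5) → W = 1054/15

The optimum lies where -3a - 9b = -47 and -3a - 4b = -31.
Solving simultaneously gives a = 91/15, b = 16/5.

a = 91/15, b = 16/5, minimum W = 1054/15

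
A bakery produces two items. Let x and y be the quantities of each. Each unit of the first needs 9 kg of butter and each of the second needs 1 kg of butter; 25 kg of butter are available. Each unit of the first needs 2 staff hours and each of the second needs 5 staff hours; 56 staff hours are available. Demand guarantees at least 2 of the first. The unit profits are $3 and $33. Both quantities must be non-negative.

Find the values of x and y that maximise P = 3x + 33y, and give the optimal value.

x = 2, y = 7, maximum P = 237

Feasible corners and P = 3x + 33y:
  (25/9, 0) → P = 25/3
  (2, 0) → P = 6
  (2, 7) → P = 237

At the optimal vertex, 9x + y = 25 and x = 2.
Solving simultaneously gives x = 2, y = 7.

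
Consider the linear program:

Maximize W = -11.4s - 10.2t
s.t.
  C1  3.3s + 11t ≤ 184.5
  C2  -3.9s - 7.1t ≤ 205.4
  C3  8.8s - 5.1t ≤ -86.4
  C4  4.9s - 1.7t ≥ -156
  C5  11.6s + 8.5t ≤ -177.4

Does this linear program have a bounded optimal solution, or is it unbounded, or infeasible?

Corner points and W = -11.4s - 10.2t:
  (-166098/8237, -147056/8237) → W = 16967442/41185
  (-72839/2071, -19903/2071) → W = 5166876/10355
  (-4821/394, -13972/3349) → W = 358629/1970
  (-9574/361, 94034/6137) → W = 263616/1805
The feasible region has finitely many vertices and no improving ray; the maximum is 5166876/10355 at (-72839/2071, -19903/2071).

bounded optimum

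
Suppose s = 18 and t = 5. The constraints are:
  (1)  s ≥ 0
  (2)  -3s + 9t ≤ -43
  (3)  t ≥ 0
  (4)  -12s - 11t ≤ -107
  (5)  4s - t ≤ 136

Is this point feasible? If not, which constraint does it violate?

Constraint (2): -3s + 9t = -9, which is not ≤ -43. All other constraints are satisfied.

not feasible — violates (2)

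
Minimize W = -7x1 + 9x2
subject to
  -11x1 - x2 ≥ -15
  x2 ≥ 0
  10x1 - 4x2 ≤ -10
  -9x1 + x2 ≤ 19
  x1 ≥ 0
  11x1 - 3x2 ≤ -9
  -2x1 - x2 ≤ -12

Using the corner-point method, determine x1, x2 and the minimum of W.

x1 = 1/3, x2 = 34/3, minimum W = 299/3

Feasible corners and W = -7x1 + 9x2:
  (0, 15) → W = 135
  (1/3, 34/3) → W = 299/3
  (0, 12) → W = 108

At the optimal vertex, -11x1 - x2 = -15 and -2x1 - x2 = -12.
Solving simultaneously gives x1 = 1/3, x2 = 34/3.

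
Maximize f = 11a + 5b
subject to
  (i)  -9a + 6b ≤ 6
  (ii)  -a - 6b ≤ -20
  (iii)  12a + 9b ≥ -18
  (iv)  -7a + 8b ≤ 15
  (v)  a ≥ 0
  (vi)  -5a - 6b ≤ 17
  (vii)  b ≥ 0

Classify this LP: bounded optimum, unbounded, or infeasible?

From the feasible point (7/5, 31/10), moving in the direction (8, 7) keeps every constraint satisfied while f increases without bound.

unbounded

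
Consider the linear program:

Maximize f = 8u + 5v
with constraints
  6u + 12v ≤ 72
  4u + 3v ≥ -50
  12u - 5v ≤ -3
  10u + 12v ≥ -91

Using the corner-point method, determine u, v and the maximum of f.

u = 54/29, v = 147/29, maximum f = 1167/29

Feasible corners and f = 8u + 5v:
  (-136/5, 98/5) → f = -598/5
  (54/29, 147/29) → f = 1167/29
  (-109/6, 68/9) → f = -968/9
  (-491/194, -531/97) → f = -4619/97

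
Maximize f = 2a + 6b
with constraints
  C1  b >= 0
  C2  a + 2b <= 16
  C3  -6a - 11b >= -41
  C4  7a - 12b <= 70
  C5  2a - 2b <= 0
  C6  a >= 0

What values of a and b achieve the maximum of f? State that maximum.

Corner points and f = 2a + 6b:
  (0, 0) → f = 0
  (41/17, 41/17) → f = 328/17
  (0, 41/11) → f = 246/11

a = 0, b = 41/11, maximum f = 246/11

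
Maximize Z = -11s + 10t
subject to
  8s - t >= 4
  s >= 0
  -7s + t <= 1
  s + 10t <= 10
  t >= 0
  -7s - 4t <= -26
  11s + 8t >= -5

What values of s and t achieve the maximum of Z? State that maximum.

Vertices and Z = -11s + 10t:
  (10, 0) → Z = -110
  (10/3, 2/3) → Z = -30
  (26/7, 0) → Z = -286/7

The binding constraints are s + 10t = 10 and -7s - 4t = -26.
Solving simultaneously gives s = 10/3, t = 2/3.

s = 10/3, t = 2/3, maximum Z = -30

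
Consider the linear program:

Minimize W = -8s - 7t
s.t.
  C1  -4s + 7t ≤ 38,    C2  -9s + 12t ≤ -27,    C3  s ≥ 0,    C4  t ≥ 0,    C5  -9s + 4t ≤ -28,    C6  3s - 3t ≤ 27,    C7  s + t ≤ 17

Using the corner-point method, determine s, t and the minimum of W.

s = 13, t = 4, minimum W = -132

Feasible corners and W = -8s - 7t:
  (19/6, 1/8) → W = -629/24
  (11, 6) → W = -130
  (28/9, 0) → W = -224/9
  (9, 0) → W = -72
  (13, 4) → W = -132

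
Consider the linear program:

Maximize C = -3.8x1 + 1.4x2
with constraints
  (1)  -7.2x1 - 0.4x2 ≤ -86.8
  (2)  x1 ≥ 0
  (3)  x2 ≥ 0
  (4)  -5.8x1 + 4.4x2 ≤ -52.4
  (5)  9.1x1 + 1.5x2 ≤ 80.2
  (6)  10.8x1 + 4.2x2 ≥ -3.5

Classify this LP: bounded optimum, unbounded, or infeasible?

infeasible

The boundaries -7.2x1 - 0.4x2 = -86.8 and x2 = 0 meet at (217/18, 0), but that point violates 9.1x1 + 1.5x2 ≤ 80.2. Every candidate vertex is excluded by some other constraint, so the feasible region is empty.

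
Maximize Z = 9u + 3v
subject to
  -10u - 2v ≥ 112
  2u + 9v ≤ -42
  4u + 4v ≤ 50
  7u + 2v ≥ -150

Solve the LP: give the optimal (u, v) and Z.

Extreme points and Z = 9u + 3v:
  (-462/43, -98/43) → Z = -4452/43
  (38/3, -358/3) → Z = -244
  (-1266/59, 6/59) → Z = -11376/59

u = -462/43, v = -98/43, maximum Z = -4452/43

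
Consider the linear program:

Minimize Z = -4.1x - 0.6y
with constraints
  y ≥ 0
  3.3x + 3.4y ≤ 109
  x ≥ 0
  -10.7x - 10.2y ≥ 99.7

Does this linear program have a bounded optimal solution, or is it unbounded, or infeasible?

infeasible

The boundaries y = 0 and 3.3x + 3.4y = 109 meet at (1090/33, 0), but that point violates -10.7x - 10.2y ≥ 99.7. Every candidate vertex is excluded by some other constraint, so the feasible region is empty.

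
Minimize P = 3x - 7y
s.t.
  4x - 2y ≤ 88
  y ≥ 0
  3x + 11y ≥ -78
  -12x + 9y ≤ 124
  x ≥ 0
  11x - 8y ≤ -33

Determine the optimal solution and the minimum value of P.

x = 260/3, y = 388/3, minimum P = -1936/3

Vertices and P = 3x - 7y:
  (260/3, 388/3) → P = -1936/3
  (77, 110) → P = -539
  (0, 124/9) → P = -868/9
  (0, 33/8) → P = -231/8

The binding constraints are 4x - 2y = 88 and -12x + 9y = 124.
Solving simultaneously gives x = 260/3, y = 388/3.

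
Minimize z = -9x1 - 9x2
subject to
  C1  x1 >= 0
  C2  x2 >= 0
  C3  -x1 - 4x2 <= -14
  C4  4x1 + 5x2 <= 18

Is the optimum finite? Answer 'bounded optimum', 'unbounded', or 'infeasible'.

Extreme points and z = -9x1 - 9x2:
  (0, 7/2) → z = -63/2
  (0, 18/5) → z = -162/5
  (2/11, 38/11) → z = -360/11
The feasible region has finitely many vertices and no improving ray; the minimum is -360/11 at (2/11, 38/11).

bounded optimum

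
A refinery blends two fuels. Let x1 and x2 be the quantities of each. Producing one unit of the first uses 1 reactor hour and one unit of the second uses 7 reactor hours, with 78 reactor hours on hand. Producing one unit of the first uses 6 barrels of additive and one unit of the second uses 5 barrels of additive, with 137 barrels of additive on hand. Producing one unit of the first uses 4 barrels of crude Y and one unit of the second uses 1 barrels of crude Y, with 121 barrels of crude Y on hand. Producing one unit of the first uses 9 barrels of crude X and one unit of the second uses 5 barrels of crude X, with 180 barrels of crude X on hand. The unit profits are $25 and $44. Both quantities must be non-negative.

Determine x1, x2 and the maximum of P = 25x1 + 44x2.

Feasible corners and P = 25x1 + 44x2:
  (0, 0) → P = 0
  (0, 78/7) → P = 3432/7
  (20, 0) → P = 500
  (15, 9) → P = 771

x1 = 15, x2 = 9, maximum P = 771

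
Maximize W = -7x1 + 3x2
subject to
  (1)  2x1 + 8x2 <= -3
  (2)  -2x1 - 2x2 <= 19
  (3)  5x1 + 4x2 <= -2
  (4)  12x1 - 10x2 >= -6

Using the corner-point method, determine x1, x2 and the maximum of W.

x1 = -101/22, x2 = -54/11, maximum W = 383/22

Corner points and W = -7x1 + 3x2:
  (-1/8, -11/32) → W = -5/32
  (-39/58, -6/29) → W = 237/58
  (36, -91/2) → W = -777/2
  (-101/22, -54/11) → W = 383/22

The binding constraints are -2x1 - 2x2 = 19 and 12x1 - 10x2 = -6.
Solving simultaneously gives x1 = -101/22, x2 = -54/11.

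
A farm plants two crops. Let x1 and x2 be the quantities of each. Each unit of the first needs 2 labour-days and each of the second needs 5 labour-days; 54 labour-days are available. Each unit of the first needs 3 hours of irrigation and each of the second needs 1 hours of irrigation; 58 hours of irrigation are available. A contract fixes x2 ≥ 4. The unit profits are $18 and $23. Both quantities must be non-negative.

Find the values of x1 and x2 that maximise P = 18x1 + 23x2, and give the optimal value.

Extreme points and P = 18x1 + 23x2:
  (0, 54/5) → P = 1242/5
  (0, 4) → P = 92
  (17, 4) → P = 398

The binding constraints are 2x1 + 5x2 = 54 and x2 = 4.
Solving simultaneously gives x1 = 17, x2 = 4.

x1 = 17, x2 = 4, maximum P = 398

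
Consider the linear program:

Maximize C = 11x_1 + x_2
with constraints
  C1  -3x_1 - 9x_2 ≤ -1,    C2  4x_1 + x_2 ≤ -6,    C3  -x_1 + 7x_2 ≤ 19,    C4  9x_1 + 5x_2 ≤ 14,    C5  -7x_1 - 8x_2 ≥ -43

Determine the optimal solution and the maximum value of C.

x_1 = -5/3, x_2 = 2/3, maximum C = -53/3

Corner points and C = 11x_1 + x_2:
  (-5/3, 2/3) → C = -53/3
  (-82/15, 29/15) → C = -291/5
  (-61/29, 70/29) → C = -601/29

The optimum lies where -3x_1 - 9x_2 = -1 and 4x_1 + x_2 = -6.
Solving simultaneously gives x_1 = -5/3, x_2 = 2/3.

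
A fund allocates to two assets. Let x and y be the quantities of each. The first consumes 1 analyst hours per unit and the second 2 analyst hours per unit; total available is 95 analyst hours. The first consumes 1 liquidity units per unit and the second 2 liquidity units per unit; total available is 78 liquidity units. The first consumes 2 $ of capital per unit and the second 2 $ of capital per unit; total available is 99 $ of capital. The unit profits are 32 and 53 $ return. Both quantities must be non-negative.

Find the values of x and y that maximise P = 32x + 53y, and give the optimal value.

x = 21, y = 57/2, maximum P = 4365/2

Vertices and P = 32x + 53y:
  (0, 0) → P = 0
  (0, 39) → P = 2067
  (99/2, 0) → P = 1584
  (21, 57/2) → P = 4365/2

The optimum lies where x + 2y = 78 and 2x + 2y = 99.
Solving simultaneously gives x = 21, y = 57/2.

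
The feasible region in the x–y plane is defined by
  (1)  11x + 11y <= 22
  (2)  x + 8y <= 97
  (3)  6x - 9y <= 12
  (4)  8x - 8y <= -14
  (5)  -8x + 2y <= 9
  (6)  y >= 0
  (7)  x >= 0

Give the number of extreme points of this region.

3

Of the 21 pairwise boundary intersections, those satisfying every inequality are:
  (1/8, 15/8)
  (0, 2)
  (0, 7/4)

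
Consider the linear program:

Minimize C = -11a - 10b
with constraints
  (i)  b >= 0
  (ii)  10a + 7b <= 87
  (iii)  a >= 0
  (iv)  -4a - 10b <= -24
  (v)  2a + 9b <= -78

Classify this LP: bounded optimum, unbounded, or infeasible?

The boundaries b = 0 and 10a + 7b = 87 meet at (87/10, 0), but that point violates 2a + 9b ≤ -78. Every candidate vertex is excluded by some other constraint, so the feasible region is empty.

infeasible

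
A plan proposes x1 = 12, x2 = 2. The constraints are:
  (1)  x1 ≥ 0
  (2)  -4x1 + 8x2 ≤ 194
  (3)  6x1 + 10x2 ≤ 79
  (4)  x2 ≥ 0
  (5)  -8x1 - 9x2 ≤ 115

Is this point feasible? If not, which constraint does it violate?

not feasible — violates (3)

Constraint (3): 6x1 + 10x2 = 92, which is not ≤ 79. All other constraints are satisfied.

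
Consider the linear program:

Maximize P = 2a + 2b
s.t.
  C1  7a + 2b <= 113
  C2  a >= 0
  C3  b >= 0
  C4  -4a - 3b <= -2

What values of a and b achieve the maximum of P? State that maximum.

a = 0, b = 113/2, maximum P = 113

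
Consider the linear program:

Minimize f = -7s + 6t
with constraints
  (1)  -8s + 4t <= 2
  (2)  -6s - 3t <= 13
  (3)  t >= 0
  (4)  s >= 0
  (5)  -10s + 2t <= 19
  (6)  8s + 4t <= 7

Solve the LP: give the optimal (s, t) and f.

Feasible corners and f = -7s + 6t:
  (0, 1/2) → f = 3
  (5/16, 9/8) → f = 73/16
  (0, 0) → f = 0
  (7/8, 0) → f = -49/8

At the optimal vertex, t = 0 and 8s + 4t = 7.
Solving simultaneously gives s = 7/8, t = 0.

s = 7/8, t = 0, minimum f = -49/8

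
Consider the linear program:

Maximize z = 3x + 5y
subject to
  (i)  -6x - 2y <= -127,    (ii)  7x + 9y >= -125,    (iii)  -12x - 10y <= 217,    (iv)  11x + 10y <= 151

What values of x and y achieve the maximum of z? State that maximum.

Extreme points and z = 3x + 5y:
  (1393/40, -1639/40) → z = -502/5
  (484/19, -491/38) → z = 449/38
  (2609/29, -2432/29) → z = -4333/29

x = 484/19, y = -491/38, maximum z = 449/38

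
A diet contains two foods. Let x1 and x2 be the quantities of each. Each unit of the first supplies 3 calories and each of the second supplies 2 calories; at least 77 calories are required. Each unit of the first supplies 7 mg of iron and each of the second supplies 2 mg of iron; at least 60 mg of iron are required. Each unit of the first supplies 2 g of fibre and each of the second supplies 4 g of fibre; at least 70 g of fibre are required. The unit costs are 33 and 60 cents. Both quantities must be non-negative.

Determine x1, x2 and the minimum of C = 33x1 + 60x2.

x1 = 21, x2 = 7, minimum C = 1113

Extreme points and C = 33x1 + 60x2:
  (0, 77/2) → C = 2310
  (35, 0) → C = 1155
  (21, 7) → C = 1113
The feasible region is unbounded (it extends along (0, 1), (1, 0)), but C strictly increases along every unbounded feasible direction, so there is no improving ray and the minimum is attained at a vertex.

The binding constraints are 3x1 + 2x2 = 77 and 2x1 + 4x2 = 70.
Solving simultaneously gives x1 = 21, x2 = 7.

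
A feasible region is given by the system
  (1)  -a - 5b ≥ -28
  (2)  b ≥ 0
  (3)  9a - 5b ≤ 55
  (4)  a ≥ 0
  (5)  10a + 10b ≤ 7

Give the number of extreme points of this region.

Of the 10 pairwise boundary intersections, those satisfying every inequality are:
  (0, 0)
  (7/10, 0)
  (0, 7/10)

3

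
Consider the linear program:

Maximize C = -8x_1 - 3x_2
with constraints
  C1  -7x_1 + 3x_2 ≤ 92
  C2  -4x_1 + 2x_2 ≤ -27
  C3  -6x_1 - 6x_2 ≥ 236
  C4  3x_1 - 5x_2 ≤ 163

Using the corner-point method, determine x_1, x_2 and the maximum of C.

x_1 = -191/14, x_2 = -571/14, maximum C = 463/2

Vertices and C = -8x_1 - 3x_2:
  (-155/18, -553/18) → C = 2899/18
  (-191/14, -571/14) → C = 463/2
  (-101/24, -281/8) → C = 3337/24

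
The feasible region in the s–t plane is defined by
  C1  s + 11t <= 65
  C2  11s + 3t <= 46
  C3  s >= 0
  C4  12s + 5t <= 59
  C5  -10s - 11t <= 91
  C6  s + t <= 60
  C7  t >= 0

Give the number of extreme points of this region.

5

Intersecting each pair of boundary lines and keeping only the points that satisfy every inequality leaves:
  (0, 65/11)
  (324/127, 721/127)
  (53/19, 97/19)
  (46/11, 0)
  (0, 0)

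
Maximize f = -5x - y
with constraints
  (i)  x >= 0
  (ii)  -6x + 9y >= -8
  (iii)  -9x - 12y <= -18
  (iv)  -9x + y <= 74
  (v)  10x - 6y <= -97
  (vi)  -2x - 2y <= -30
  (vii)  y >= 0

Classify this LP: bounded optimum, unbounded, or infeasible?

Vertices and f = -5x - y:
  (0, 74) → f = -74
  (0, 97/6) → f = -97/6
The feasible region has finitely many vertices and no improving ray; the maximum is -97/6 at (0, 97/6).

bounded optimum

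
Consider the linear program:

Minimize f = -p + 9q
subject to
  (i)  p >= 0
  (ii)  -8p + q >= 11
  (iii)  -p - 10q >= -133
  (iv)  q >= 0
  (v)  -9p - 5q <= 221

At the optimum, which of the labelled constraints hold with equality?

Extreme points and f = -p + 9q:
  (0, 11) → f = 99
  (0, 133/10) → f = 1197/10
  (23/81, 1075/81) → f = 9652/81

The minimum is at (0, 11). Substituting into each constraint, equality holds for (i) and (ii); the remaining constraints have slack.

(i) and (ii)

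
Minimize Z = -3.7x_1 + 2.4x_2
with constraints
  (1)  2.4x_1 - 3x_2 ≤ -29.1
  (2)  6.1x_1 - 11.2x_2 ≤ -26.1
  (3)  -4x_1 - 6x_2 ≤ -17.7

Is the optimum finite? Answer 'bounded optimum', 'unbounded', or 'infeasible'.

unbounded

From the feasible point (-405/88, 331/55), moving in the direction (3, 2.4) keeps every constraint satisfied while Z decreases without bound.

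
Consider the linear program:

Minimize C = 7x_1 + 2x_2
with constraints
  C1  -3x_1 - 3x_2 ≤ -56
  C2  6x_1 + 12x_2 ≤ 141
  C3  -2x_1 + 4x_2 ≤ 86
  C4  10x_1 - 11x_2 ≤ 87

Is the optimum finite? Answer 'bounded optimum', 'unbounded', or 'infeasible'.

bounded optimum

Feasible corners and C = 7x_1 + 2x_2:
  (83/6, 29/6) → C = 213/2
  (877/63, 299/63) → C = 6737/63
  (865/62, 148/31) → C = 6647/62
The feasible region has finitely many vertices and no improving ray; the minimum is 213/2 at (83/6, 29/6).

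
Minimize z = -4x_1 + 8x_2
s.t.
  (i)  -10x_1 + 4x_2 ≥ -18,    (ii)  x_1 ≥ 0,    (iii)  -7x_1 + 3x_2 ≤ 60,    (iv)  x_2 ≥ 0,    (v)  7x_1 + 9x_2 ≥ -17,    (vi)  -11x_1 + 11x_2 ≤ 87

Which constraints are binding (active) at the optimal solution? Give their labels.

(i) and (iv)

Corner points and z = -4x_1 + 8x_2:
  (9/5, 0) → z = -36/5
  (91/11, 178/11) → z = 1060/11
  (0, 0) → z = 0
  (0, 87/11) → z = 696/11

The minimum is at (9/5, 0). Substituting into each constraint, equality holds for (i) and (iv); the remaining constraints have slack.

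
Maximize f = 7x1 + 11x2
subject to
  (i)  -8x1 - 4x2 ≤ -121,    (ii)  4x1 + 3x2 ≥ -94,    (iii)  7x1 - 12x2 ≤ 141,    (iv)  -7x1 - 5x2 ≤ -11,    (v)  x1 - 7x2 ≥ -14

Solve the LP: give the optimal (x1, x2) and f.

x1 = 1155/37, x2 = 239/37, maximum f = 10714/37

Feasible corners and f = 7x1 + 11x2:
  (504/31, -281/124) → f = 11021/124
  (791/60, 233/60) → f = 135
  (1155/37, 239/37) → f = 10714/37

The binding constraints are 7x1 - 12x2 = 141 and x1 - 7x2 = -14.
Solving simultaneously gives x1 = 1155/37, x2 = 239/37.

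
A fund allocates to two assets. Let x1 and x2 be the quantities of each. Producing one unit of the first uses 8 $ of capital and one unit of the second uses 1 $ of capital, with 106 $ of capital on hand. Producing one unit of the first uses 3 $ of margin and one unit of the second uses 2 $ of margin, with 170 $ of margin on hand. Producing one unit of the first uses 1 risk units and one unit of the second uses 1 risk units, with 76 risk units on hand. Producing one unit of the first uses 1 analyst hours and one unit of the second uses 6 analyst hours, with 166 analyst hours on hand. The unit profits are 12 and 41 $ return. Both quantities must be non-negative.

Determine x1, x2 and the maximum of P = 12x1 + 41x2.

x1 = 10, x2 = 26, maximum P = 1186

Extreme points and P = 12x1 + 41x2:
  (0, 0) → P = 0
  (0, 83/3) → P = 3403/3
  (53/4, 0) → P = 159
  (10, 26) → P = 1186

The optimum lies where 8x1 + x2 = 106 and x1 + 6x2 = 166.
Solving simultaneously gives x1 = 10, x2 = 26.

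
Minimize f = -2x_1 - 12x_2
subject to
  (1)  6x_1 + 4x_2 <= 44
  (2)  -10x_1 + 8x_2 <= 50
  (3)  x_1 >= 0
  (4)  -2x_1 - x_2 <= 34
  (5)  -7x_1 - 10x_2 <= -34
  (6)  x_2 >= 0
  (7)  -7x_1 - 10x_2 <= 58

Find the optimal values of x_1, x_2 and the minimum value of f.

Vertices and f = -2x_1 - 12x_2:
  (19/11, 185/22) → f = -1148/11
  (22/3, 0) → f = -44/3
  (0, 25/4) → f = -75
  (0, 17/5) → f = -204/5
  (34/7, 0) → f = -68/7

x_1 = 19/11, x_2 = 185/22, minimum f = -1148/11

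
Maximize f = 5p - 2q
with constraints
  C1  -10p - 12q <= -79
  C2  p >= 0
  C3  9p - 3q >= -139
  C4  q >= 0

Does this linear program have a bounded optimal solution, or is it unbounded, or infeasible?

unbounded

From the feasible point (0, 79/12), moving in the direction (1, 0) keeps every constraint satisfied while f increases without bound.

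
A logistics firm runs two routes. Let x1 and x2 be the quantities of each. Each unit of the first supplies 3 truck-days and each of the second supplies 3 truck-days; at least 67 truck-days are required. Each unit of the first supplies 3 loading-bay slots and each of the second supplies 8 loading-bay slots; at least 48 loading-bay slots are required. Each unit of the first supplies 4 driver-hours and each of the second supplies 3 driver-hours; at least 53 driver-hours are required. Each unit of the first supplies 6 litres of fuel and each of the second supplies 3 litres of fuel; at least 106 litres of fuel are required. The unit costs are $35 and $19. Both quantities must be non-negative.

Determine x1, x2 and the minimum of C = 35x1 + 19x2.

Vertices and C = 35x1 + 19x2:
  (0, 106/3) → C = 2014/3
  (67/3, 0) → C = 2345/3
  (13, 28/3) → C = 1897/3
The feasible region is unbounded (it extends along (0, 1), (1, 0)), but C strictly increases along every unbounded feasible direction, so there is no improving ray and the minimum is attained at a vertex.

x1 = 13, x2 = 28/3, minimum C = 1897/3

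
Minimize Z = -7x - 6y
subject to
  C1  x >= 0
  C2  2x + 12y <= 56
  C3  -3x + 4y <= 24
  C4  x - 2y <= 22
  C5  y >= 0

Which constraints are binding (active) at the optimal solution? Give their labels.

C2 and C4

Extreme points and Z = -7x - 6y:
  (0, 14/3) → Z = -28
  (0, 0) → Z = 0
  (47/2, 3/4) → Z = -169
  (22, 0) → Z = -154

The minimum is at (47/2, 3/4). Substituting into each constraint, equality holds for C2 and C4; the remaining constraints have slack.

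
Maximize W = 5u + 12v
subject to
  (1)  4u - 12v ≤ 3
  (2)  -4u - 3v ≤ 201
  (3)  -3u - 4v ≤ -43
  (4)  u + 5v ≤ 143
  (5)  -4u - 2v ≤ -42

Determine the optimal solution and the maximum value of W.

Extreme points and W = 5u + 12v:
  (132/13, 163/52) → W = 1149/13
  (1731/32, 569/32) → W = 15483/32
  (41/5, 23/5) → W = 481/5
  (-38/9, 265/9) → W = 2990/9

u = 1731/32, v = 569/32, maximum W = 15483/32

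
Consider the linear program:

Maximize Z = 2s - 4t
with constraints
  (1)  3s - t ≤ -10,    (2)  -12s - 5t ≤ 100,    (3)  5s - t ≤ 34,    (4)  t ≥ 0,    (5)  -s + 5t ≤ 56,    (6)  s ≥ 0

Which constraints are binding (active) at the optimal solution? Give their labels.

(1) and (6)

Extreme points and Z = 2s - 4t:
  (3/7, 79/7) → Z = -310/7
  (0, 10) → Z = -40
  (0, 56/5) → Z = -224/5

The maximum is at (0, 10). Substituting into each constraint, equality holds for (1) and (6); the remaining constraints have slack.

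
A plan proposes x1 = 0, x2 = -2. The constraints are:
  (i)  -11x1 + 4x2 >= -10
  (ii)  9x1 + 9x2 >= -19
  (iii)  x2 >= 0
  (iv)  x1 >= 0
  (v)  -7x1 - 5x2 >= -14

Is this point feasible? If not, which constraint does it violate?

not feasible — violates (iii)

Constraint (iii): x2 = -2, which is not ≥ 0. All other constraints are satisfied.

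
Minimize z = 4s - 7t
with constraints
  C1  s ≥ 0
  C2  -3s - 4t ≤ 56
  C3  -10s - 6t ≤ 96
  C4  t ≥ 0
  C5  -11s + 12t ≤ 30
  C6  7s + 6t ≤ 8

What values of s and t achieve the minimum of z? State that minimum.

s = 0, t = 4/3, minimum z = -28/3

Corner points and z = 4s - 7t:
  (0, 0) → z = 0
  (0, 4/3) → z = -28/3
  (8/7, 0) → z = 32/7

At the optimal vertex, s = 0 and 7s + 6t = 8.
Solving simultaneously gives s = 0, t = 4/3.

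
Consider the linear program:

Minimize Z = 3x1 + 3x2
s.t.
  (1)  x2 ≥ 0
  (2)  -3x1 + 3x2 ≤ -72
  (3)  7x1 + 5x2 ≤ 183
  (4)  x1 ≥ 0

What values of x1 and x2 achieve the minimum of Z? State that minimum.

x1 = 24, x2 = 0, minimum Z = 72

Feasible corners and Z = 3x1 + 3x2:
  (24, 0) → Z = 72
  (183/7, 0) → Z = 549/7
  (101/4, 5/4) → Z = 159/2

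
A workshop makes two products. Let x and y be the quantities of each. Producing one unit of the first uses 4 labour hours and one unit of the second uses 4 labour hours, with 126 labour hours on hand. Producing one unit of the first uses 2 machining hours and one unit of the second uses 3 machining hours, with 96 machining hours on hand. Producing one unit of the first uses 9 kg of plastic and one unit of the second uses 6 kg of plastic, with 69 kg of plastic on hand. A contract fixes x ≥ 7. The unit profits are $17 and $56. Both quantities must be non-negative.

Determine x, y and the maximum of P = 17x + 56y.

Feasible corners and P = 17x + 56y:
  (23/3, 0) → P = 391/3
  (7, 0) → P = 119
  (7, 1) → P = 175

x = 7, y = 1, maximum P = 175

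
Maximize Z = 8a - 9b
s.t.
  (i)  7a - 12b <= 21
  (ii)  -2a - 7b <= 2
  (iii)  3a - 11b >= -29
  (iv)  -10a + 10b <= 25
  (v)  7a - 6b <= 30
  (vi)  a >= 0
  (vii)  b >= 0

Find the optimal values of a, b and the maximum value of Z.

a = 39/7, b = 3/2, maximum Z = 435/14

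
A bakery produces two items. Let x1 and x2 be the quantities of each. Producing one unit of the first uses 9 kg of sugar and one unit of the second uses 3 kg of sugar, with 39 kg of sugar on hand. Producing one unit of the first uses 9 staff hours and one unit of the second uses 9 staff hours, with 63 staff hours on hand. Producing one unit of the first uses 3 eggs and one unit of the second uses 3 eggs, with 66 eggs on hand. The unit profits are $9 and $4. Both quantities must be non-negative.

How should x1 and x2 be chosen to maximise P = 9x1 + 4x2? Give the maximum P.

Extreme points and P = 9x1 + 4x2:
  (0, 0) → P = 0
  (0, 7) → P = 28
  (13/3, 0) → P = 39
  (3, 4) → P = 43

The binding constraints are 9x1 + 3x2 = 39 and 9x1 + 9x2 = 63.
Solving simultaneously gives x1 = 3, x2 = 4.

x1 = 3, x2 = 4, maximum P = 43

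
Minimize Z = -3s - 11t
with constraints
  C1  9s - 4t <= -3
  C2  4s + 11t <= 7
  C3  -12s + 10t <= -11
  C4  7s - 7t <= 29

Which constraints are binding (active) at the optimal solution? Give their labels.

C1 and C3

Corner points and Z = -3s - 11t:
  (-37/21, -45/14) → Z = 569/14
  (-137/35, -282/35) → Z = 3513/35
  (-213/14, -271/14) → Z = 1810/7

The minimum is at (-37/21, -45/14). Substituting into each constraint, equality holds for C1 and C3; the remaining constraints have slack.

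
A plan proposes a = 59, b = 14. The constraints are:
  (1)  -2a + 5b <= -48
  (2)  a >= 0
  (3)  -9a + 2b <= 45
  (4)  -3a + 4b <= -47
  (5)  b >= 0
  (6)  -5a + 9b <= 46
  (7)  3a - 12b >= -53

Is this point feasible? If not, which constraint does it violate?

(1): -48 ≤ -48 ✓
(2): 59 ≥ 0 ✓
(3): -503 ≤ 45 ✓
(4): -121 ≤ -47 ✓
(5): 14 ≥ 0 ✓
(6): -169 ≤ 46 ✓
(7): 9 ≥ -53 ✓

feasible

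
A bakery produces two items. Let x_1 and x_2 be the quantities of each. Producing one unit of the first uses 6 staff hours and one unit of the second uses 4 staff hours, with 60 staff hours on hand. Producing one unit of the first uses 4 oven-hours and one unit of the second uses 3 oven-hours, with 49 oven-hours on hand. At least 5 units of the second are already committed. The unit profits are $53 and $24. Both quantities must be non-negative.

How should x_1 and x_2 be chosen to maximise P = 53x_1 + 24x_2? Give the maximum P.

x_1 = 20/3, x_2 = 5, maximum P = 1420/3

Vertices and P = 53x_1 + 24x_2:
  (0, 15) → P = 360
  (0, 5) → P = 120
  (20/3, 5) → P = 1420/3

The optimum lies where 6x_1 + 4x_2 = 60 and x_2 = 5.
Solving simultaneously gives x_1 = 20/3, x_2 = 5.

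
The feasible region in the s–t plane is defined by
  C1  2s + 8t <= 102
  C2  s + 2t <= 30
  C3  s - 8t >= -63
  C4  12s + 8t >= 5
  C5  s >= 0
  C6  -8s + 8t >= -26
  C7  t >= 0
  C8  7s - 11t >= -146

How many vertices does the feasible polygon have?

6

Pairwise boundary intersections that survive every other constraint:
  (57/5, 93/10)
  (73/6, 107/12)
  (0, 63/8)
  (0, 5/8)
  (5/12, 0)
  (13/4, 0)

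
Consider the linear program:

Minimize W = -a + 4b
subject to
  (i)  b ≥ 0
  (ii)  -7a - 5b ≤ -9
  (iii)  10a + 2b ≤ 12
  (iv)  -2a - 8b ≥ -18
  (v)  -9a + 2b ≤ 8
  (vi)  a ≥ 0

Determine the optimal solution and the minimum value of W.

a = 7/6, b = 1/6, minimum W = -1/2

Vertices and W = -a + 4b:
  (7/6, 1/6) → W = -1/2
  (0, 9/5) → W = 36/5
  (15/19, 39/19) → W = 141/19
  (0, 9/4) → W = 9

At the optimal vertex, -7a - 5b = -9 and 10a + 2b = 12.
Solving simultaneously gives a = 7/6, b = 1/6.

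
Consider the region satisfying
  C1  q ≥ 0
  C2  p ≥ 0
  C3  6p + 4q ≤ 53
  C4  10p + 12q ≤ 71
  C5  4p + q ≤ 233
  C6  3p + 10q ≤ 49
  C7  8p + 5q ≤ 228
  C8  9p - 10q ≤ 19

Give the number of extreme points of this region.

5

Of the 28 pairwise boundary intersections, those satisfying every inequality are:
  (0, 0)
  (19/9, 0)
  (0, 49/10)
  (61/32, 277/64)
  (469/104, 449/208)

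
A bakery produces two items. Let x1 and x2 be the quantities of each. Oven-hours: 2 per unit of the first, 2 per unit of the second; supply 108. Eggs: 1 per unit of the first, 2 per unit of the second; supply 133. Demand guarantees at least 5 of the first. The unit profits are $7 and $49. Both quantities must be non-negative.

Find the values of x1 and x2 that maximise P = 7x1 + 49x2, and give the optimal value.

x1 = 5, x2 = 49, maximum P = 2436

Extreme points and P = 7x1 + 49x2:
  (54, 0) → P = 378
  (5, 0) → P = 35
  (5, 49) → P = 2436

At the optimal vertex, 2x1 + 2x2 = 108 and x1 = 5.
Solving simultaneously gives x1 = 5, x2 = 49.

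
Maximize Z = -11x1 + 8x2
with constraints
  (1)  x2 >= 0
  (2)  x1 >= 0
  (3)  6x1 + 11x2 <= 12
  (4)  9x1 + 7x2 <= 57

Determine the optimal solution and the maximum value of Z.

Extreme points and Z = -11x1 + 8x2:
  (0, 0) → Z = 0
  (2, 0) → Z = -22
  (0, 12/11) → Z = 96/11

The optimum lies where x1 = 0 and 6x1 + 11x2 = 12.
Solving simultaneously gives x1 = 0, x2 = 12/11.

x1 = 0, x2 = 12/11, maximum Z = 96/11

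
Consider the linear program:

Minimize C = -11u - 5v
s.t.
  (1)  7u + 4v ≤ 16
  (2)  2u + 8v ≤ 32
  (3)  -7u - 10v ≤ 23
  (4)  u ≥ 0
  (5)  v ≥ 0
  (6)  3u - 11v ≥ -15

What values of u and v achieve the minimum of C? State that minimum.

u = 16/7, v = 0, minimum C = -176/7

Feasible corners and C = -11u - 5v:
  (16/7, 0) → C = -176/7
  (116/89, 153/89) → C = -2041/89
  (0, 0) → C = 0
  (0, 15/11) → C = -75/11

The optimum lies where 7u + 4v = 16 and v = 0.
Solving simultaneously gives u = 16/7, v = 0.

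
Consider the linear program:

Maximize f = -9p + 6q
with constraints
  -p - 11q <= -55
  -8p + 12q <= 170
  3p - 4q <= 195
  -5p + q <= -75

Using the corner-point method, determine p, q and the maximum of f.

Feasible corners and f = -9p + 6q:
  (2365/37, -30/37) → f = -21465/37
  (110/7, 25/7) → f = -120
  (755, 1035/2) → f = -3690
  (535/26, 725/26) → f = -465/26

The binding constraints are -8p + 12q = 170 and -5p + q = -75.
Solving simultaneously gives p = 535/26, q = 725/26.

p = 535/26, q = 725/26, maximum f = -465/26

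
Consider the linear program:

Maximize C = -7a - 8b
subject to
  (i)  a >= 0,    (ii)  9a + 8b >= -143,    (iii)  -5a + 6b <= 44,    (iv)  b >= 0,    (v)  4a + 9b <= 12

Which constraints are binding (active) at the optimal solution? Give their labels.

(i) and (iv)

Vertices and C = -7a - 8b:
  (0, 0) → C = 0
  (0, 4/3) → C = -32/3
  (3, 0) → C = -21

The maximum is at (0, 0). Substituting into each constraint, equality holds for (i) and (iv); the remaining constraints have slack.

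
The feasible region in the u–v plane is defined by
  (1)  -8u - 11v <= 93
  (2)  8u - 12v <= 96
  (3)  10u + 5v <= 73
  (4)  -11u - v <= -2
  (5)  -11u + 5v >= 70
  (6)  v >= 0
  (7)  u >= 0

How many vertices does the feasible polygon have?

3

Of the 21 pairwise boundary intersections, those satisfying every inequality are:
  (1/7, 501/35)
  (0, 73/5)
  (0, 14)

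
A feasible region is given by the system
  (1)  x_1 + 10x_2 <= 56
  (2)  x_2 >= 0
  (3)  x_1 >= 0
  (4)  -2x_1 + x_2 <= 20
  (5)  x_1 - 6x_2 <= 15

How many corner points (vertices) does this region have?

Intersecting each pair of boundary lines and keeping only the points that satisfy every inequality leaves:
  (0, 28/5)
  (243/8, 41/16)
  (0, 0)
  (15, 0)

4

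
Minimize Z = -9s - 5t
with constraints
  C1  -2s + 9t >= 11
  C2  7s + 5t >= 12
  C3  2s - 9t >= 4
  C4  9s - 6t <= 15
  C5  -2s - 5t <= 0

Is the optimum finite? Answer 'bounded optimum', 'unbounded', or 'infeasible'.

Constraints -2s + 9t ≥ 11 and 2s - 9t ≥ 4 have parallel boundaries but demand opposite sides — no point can satisfy both, so the region is empty.

infeasible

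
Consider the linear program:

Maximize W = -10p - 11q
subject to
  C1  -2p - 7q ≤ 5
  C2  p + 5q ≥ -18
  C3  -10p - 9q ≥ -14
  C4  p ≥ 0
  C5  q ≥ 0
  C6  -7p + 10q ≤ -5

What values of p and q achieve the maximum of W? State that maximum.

p = 5/7, q = 0, maximum W = -50/7

Extreme points and W = -10p - 11q:
  (7/5, 0) → W = -14
  (185/163, 48/163) → W = -2378/163
  (5/7, 0) → W = -50/7

The binding constraints are q = 0 and -7p + 10q = -5.
Solving simultaneously gives p = 5/7, q = 0.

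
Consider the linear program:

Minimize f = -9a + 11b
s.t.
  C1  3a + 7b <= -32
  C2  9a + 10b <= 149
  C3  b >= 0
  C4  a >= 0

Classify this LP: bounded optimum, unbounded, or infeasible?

infeasible

The boundaries 3a + 7b = -32 and 9a + 10b = 149 meet at (1363/33, -245/11), but that point violates b ≥ 0. Every candidate vertex is excluded by some other constraint, so the feasible region is empty.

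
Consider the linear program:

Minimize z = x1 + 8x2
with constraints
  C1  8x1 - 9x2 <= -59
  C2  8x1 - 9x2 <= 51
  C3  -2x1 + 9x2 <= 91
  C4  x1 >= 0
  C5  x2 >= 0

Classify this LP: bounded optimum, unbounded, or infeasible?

Feasible corners and z = x1 + 8x2:
  (16/3, 305/27) → z = 2584/27
  (0, 59/9) → z = 472/9
  (0, 91/9) → z = 728/9
The feasible region has finitely many vertices and no improving ray; the minimum is 472/9 at (0, 59/9).

bounded optimum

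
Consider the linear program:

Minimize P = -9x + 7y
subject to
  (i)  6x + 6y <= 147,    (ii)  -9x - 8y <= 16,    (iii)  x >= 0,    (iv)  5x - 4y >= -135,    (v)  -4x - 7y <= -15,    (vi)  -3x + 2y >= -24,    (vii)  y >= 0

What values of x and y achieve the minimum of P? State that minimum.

Feasible corners and P = -9x + 7y:
  (0, 49/2) → P = 343/2
  (73/5, 99/10) → P = -621/10
  (0, 15/7) → P = 15
  (15/4, 0) → P = -135/4
  (8, 0) → P = -72

x = 8, y = 0, minimum P = -72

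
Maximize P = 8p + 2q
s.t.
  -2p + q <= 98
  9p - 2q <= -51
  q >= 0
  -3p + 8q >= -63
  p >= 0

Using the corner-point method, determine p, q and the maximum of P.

Extreme points and P = 8p + 2q:
  (29, 156) → P = 544
  (0, 98) → P = 196
  (0, 51/2) → P = 51

At the optimal vertex, -2p + q = 98 and 9p - 2q = -51.
Solving simultaneously gives p = 29, q = 156.

p = 29, q = 156, maximum P = 544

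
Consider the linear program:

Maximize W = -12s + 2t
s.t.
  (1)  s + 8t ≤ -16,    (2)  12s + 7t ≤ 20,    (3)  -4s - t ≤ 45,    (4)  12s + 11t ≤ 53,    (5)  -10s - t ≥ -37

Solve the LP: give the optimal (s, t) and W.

s = -344/31, t = -19/31, maximum W = 4090/31

Extreme points and W = -12s + 2t:
  (272/89, -212/89) → W = -3688/89
  (-344/31, -19/31) → W = 4090/31
  (239/58, -122/29) → W = -1678/29
  (41/3, -299/3) → W = -1090/3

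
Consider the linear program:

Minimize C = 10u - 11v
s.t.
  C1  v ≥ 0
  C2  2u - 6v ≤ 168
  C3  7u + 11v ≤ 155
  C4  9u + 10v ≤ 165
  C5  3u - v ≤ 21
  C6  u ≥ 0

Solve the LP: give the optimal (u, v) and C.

Feasible corners and C = 10u - 11v:
  (7, 0) → C = 70
  (0, 0) → C = 0
  (265/29, 240/29) → C = 10/29
  (0, 155/11) → C = -155
  (125/13, 102/13) → C = 128/13

u = 0, v = 155/11, minimum C = -155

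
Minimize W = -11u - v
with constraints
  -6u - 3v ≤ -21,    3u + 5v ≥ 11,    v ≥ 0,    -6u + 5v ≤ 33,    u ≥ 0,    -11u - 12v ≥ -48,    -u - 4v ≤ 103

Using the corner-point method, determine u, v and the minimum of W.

Feasible corners and W = -11u - v:
  (24/7, 1/7) → W = -265/7
  (36/13, 19/13) → W = -415/13
  (11/3, 0) → W = -121/3
  (48/11, 0) → W = -48

The binding constraints are v = 0 and -11u - 12v = -48.
Solving simultaneously gives u = 48/11, v = 0.

u = 48/11, v = 0, minimum W = -48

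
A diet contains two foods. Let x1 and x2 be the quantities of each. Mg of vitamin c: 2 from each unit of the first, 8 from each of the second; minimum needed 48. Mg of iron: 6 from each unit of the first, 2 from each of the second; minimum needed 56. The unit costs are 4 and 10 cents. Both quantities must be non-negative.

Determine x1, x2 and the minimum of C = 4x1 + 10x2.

x1 = 8, x2 = 4, minimum C = 72

Vertices and C = 4x1 + 10x2:
  (0, 28) → C = 280
  (24, 0) → C = 96
  (8, 4) → C = 72
The feasible region is unbounded (it extends along (0, 1), (1, 0)), but C strictly increases along every unbounded feasible direction, so there is no improving ray and the minimum is attained at a vertex.

At the optimal vertex, 2x1 + 8x2 = 48 and 6x1 + 2x2 = 56.
Solving simultaneously gives x1 = 8, x2 = 4.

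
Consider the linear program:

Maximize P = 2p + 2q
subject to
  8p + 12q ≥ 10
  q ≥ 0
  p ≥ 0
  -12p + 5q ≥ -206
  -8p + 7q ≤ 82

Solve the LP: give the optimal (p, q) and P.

p = 463/11, q = 658/11, maximum P = 2242/11

At the optimal vertex, -12p + 5q = -206 and -8p + 7q = 82.
Solving simultaneously gives p = 463/11, q = 658/11.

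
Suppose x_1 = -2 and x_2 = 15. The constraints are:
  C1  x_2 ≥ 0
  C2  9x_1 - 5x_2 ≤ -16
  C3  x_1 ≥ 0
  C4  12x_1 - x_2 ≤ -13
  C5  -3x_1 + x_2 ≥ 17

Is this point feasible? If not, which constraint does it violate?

Constraint C3: x_1 = -2, which is not ≥ 0. All other constraints are satisfied.

not feasible — violates C3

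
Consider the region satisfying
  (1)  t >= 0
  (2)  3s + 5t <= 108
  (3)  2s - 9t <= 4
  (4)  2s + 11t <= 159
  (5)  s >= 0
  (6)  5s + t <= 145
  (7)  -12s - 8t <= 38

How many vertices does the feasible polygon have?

5

The feasible vertices (each the meet of two boundaries and inside every other half-plane) are:
  (2, 0)
  (0, 0)
  (992/37, 204/37)
  (393/23, 261/23)
  (0, 159/11)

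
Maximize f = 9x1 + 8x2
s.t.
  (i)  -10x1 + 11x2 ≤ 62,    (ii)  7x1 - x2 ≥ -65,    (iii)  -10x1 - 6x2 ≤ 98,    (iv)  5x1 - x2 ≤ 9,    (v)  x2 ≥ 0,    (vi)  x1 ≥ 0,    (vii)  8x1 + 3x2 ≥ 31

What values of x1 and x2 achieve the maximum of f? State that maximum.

Extreme points and f = 9x1 + 8x2:
  (161/45, 80/9) → f = 4649/45
  (155/118, 403/59) → f = 7843/118
  (58/23, 83/23) → f = 1186/23

At the optimal vertex, -10x1 + 11x2 = 62 and 5x1 - x2 = 9.
Solving simultaneously gives x1 = 161/45, x2 = 80/9.

x1 = 161/45, x2 = 80/9, maximum f = 4649/45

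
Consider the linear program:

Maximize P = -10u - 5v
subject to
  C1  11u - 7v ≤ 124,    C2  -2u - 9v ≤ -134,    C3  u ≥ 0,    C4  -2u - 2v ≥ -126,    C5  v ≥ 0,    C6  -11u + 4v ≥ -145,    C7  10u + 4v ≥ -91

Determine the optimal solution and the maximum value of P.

u = 0, v = 134/9, maximum P = -670/9

Vertices and P = -10u - 5v:
  (0, 134/9) → P = -670/9
  (1841/107, 1184/107) → P = -24330/107
  (0, 63) → P = -315
  (397/15, 548/15) → P = -1342/3

The binding constraints are -2u - 9v = -134 and u = 0.
Solving simultaneously gives u = 0, v = 134/9.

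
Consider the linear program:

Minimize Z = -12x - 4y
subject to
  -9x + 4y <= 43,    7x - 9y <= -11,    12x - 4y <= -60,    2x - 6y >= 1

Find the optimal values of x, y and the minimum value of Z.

x = -91/16, y = -33/16, minimum Z = 153/2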